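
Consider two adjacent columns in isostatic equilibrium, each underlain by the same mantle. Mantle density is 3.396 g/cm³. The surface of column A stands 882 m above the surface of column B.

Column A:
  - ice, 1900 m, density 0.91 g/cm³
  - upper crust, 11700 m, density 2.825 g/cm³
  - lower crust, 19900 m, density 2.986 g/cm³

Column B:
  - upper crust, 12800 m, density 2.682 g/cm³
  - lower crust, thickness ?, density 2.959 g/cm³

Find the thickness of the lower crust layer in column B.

17000 m

Take the compensation level at the base of the deeper column (depth z_c below the surface of column A) and equate Σ ρ_i t_i down to z_c; mantle fills any gap and the z_c terms cancel.
Column A: 1900×0.91 + 11700×2.825 + 19900×2.986 + (z_c − 33500)×3.396
Column B: 882×0 + 12800×2.682 + x×2.959 + (z_c − 882 − 12800 − x)×3.396
The z_c×3.396 term appears on both sides and cancels. Collect the known terms of each column as K = Σ(ρt)_known − 3.396 × (depth of known layers): K_A = 94202.9 − 3.396×33500 = −19563.1; K_B = 34329.6 − 3.396×(882 + 12800) = −12134.472.
Balance: K_A = K_B − x×(3.396 − 2.959), so x = (K_B − K_A)/(3.396 − 2.959) = 7428.63/0.437 = 17000 m.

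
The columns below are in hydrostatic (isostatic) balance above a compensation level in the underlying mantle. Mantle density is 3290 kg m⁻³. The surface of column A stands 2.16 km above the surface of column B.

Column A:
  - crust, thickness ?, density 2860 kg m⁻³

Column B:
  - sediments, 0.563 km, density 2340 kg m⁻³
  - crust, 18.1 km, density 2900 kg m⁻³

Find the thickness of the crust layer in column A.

34.2 km

Take the compensation level at the base of the deeper column (depth z_c below the surface of column A) and equate Σ ρ_i t_i down to z_c; mantle fills any gap and the z_c terms cancel.
Column A: x×2860 + (z_c − 0 − x)×3290
Column B: 2.16×0 + 0.563×2340 + 18.1×2900 + (z_c − 2.16 − 18.663)×3290
The z_c×3290 term appears on both sides and cancels. Collect the known terms of each column as K = Σ(ρt)_known − 3290 × (depth of known layers): K_A = 0 − 3290×0 = 0; K_B = 53807.42 − 3290×(2.16 + 18.663) = −14700.25.
Balance: K_A − x×(3290 − 2860) = K_B, so x = (K_A − K_B)/(3290 − 2860) = 14700.2/430 = 34.2 km.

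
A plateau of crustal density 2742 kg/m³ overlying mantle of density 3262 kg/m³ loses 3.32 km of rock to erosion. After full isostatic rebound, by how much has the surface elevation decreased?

Rebound u = e ρ_c/ρ_m = 3.32 km × 2742/3262 = 2.791 km.
Net surface drop = e − u = 3.32 km − 2.791 km = e (ρ_m − ρ_c)/ρ_m = 0.529 km.

0.529 km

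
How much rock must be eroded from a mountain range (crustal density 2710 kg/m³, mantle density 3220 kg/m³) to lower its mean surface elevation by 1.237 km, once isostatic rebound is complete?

Net drop Δ = e − u = e − e ρ_c/ρ_m = e (ρ_m − ρ_c)/ρ_m.
e = Δ ρ_m/(ρ_m − ρ_c) = 1.237 km × 3220/510 = 7.81 km.

7.81 km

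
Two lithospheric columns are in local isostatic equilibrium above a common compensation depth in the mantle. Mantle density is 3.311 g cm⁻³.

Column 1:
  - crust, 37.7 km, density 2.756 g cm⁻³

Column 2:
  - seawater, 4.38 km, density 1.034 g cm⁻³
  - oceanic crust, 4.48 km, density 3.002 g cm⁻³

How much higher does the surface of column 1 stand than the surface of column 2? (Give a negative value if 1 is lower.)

For any compensation level in the mantle, the mantle terms cancel and isostasy reduces to e = (Σt_1 − Σt_2) − (Σ(ρt)_1 − Σ(ρt)_2) / ρ_m.
Σt_1 = 37.7 km; Σt_2 = 8.86 km; Σ(ρt)_1 = 103.9012; Σ(ρt)_2 = 17.97788 (in km·g cm⁻³).
e = (37.7 − 8.86) − (103.9012 − 17.97788) / 3.311 = 2.89 km.

2.89 km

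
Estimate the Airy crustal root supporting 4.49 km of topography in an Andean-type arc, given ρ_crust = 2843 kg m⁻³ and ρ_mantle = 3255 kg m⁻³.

31 km

By Archimedes' principle applied to the lithosphere: the weight of the topography is balanced by the buoyancy of the root, ρ_c h = (ρ_m − ρ_c) r.
r = h · ρ_c / (ρ_m − ρ_c) = 4.49 km × 2843 / (3255 − 2843) = 31 km.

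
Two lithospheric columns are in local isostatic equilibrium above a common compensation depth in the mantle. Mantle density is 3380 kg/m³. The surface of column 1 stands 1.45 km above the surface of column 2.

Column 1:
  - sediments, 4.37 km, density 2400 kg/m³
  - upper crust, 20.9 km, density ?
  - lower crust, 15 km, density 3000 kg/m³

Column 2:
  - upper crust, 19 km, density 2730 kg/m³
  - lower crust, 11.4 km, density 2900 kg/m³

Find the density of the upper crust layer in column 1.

2770 kg/m³

Take the compensation level at the base of the deeper column (depth z_c below the surface of column 1) and equate Σ ρ_i t_i down to z_c; mantle fills any gap and the z_c terms cancel.
Column 1: 4.37×2400 + 20.9×ρ + 15×3000 + (z_c − 40.27)×3380
Column 2: 1.45×0 + 19×2730 + 11.4×2900 + (z_c − 1.45 − 30.4)×3380
The z_c×3380 term appears on both sides and cancels. Collect the known terms of each column as K = Σ(ρt)_known − 3380 × (depth of known layers): K_1 = 55488 − 3380×40.27 = −80624.6; K_2 = 84930 − 3380×(1.45 + 30.4) = −22723.
Balance: K_1 + 20.9×ρ = K_2, so ρ = (K_2 − K_1)/20.9 = 57901.6/20.9 = 2770 kg/m³.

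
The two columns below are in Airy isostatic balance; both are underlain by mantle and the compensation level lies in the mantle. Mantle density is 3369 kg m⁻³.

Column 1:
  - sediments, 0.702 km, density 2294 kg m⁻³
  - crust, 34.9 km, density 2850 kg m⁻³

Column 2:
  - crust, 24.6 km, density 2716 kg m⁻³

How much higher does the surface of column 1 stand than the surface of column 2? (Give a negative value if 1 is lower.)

0.832 km

For any compensation level in the mantle, the mantle terms cancel and isostasy reduces to e = (Σt_1 − Σt_2) − (Σ(ρt)_1 − Σ(ρt)_2) / ρ_m.
Σt_1 = 35.602 km; Σt_2 = 24.6 km; Σ(ρt)_1 = 101075.388; Σ(ρt)_2 = 66813.6 (in km·kg m⁻³).
e = (35.602 − 24.6) − (101075.388 − 66813.6) / 3369 = 0.832 km.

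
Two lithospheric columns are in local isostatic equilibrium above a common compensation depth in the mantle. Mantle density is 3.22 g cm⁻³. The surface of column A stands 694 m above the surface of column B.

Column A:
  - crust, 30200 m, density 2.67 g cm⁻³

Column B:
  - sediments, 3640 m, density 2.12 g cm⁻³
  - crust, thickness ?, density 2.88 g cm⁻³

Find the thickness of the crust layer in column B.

30500 m

Take the compensation level at the base of the deeper column (depth z_c below the surface of column A) and equate Σ ρ_i t_i down to z_c; mantle fills any gap and the z_c terms cancel.
Column A: 30200×2.67 + (z_c − 30200)×3.22
Column B: 694×0 + 3640×2.12 + x×2.88 + (z_c − 694 − 3640 − x)×3.22
The z_c×3.22 term appears on both sides and cancels. Collect the known terms of each column as K = Σ(ρt)_known − 3.22 × (depth of known layers): K_A = 80634 − 3.22×30200 = −16610; K_B = 7716.8 − 3.22×(694 + 3640) = −6238.68.
Balance: K_A = K_B − x×(3.22 − 2.88), so x = (K_B − K_A)/(3.22 − 2.88) = 10371.3/0.34 = 30500 m.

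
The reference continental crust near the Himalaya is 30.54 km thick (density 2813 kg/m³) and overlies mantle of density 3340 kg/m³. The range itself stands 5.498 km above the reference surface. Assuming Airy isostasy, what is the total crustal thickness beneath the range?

65.4 km

Root depth r = h ρ_c / (ρ_m − ρ_c) = 5.498 km × 2813 / 527 = 29.35 km.
Total thickness = T + h + r = 30.54 km + 5.498 km + 29.35 km = 65.4 km.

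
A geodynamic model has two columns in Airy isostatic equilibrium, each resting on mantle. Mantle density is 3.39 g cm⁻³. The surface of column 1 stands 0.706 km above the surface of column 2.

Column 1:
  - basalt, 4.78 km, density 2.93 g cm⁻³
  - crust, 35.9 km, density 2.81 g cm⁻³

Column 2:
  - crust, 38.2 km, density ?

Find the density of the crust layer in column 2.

Take the compensation level at the base of the deeper column (depth z_c below the surface of column 1) and equate Σ ρ_i t_i down to z_c; mantle fills any gap and the z_c terms cancel.
Column 1: 4.78×2.93 + 35.9×2.81 + (z_c − 40.68)×3.39
Column 2: 0.706×0 + 38.2×ρ + (z_c − 0.706 − 38.2)×3.39
The z_c×3.39 term appears on both sides and cancels. Collect the known terms of each column as K = Σ(ρt)_known − 3.39 × (depth of known layers): K_1 = 114.8844 − 3.39×40.68 = −23.0208; K_2 = 0 − 3.39×(0.706 + 38.2) = −131.89134.
Balance: K_1 = K_2 + 38.2×ρ, so ρ = (K_1 − K_2)/38.2 = 108.871/38.2 = 2.85 g cm⁻³.

2.85 g cm⁻³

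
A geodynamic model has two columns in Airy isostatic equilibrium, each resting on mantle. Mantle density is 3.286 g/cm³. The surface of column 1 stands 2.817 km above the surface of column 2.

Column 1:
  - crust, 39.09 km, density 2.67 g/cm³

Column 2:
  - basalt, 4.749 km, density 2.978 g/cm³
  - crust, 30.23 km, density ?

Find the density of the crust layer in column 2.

2.84 g/cm³

Take the compensation level at the base of the deeper column (depth z_c below the surface of column 1) and equate Σ ρ_i t_i down to z_c; mantle fills any gap and the z_c terms cancel.
Column 1: 39.09×2.67 + (z_c − 39.09)×3.286
Column 2: 2.817×0 + 4.749×2.978 + 30.23×ρ + (z_c − 2.817 − 34.979)×3.286
The z_c×3.286 term appears on both sides and cancels. Collect the known terms of each column as K = Σ(ρt)_known − 3.286 × (depth of known layers): K_1 = 104.3703 − 3.286×39.09 = −24.07944; K_2 = 14.142522 − 3.286×(2.817 + 34.979) = −110.055134.
Balance: K_1 = K_2 + 30.23×ρ, so ρ = (K_1 − K_2)/30.23 = 85.9757/30.23 = 2.84 g/cm³.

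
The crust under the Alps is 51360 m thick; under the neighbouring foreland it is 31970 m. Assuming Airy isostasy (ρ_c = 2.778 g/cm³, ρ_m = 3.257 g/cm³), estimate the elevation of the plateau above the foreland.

Excess crust Δ = 51360 m − 31970 m = 19390 m, split between elevation h and root r with h + r = Δ.
Airy balance ρ_c h = (ρ_m − ρ_c) r gives r = h ρ_c/(ρ_m − ρ_c), so h (1 + ρ_c/(ρ_m − ρ_c)) = Δ, i.e. h = Δ (ρ_m − ρ_c)/ρ_m.
h = 19390 m × 0.479/3.257 = 2850 m.

2850 m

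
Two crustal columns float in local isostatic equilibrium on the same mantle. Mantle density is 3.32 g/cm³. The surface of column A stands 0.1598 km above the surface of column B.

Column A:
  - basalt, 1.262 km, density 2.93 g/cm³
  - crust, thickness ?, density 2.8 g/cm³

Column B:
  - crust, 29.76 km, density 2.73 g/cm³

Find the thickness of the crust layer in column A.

33.8 km

Take the compensation level at the base of the deeper column (depth z_c below the surface of column A) and equate Σ ρ_i t_i down to z_c; mantle fills any gap and the z_c terms cancel.
Column A: 1.262×2.93 + x×2.8 + (z_c − 1.262 − x)×3.32
Column B: 0.1598×0 + 29.76×2.73 + (z_c − 0.1598 − 29.76)×3.32
The z_c×3.32 term appears on both sides and cancels. Collect the known terms of each column as K = Σ(ρt)_known − 3.32 × (depth of known layers): K_A = 3.69766 − 3.32×1.262 = −0.49218; K_B = 81.2448 − 3.32×(0.1598 + 29.76) = −18.088936.
Balance: K_A − x×(3.32 − 2.8) = K_B, so x = (K_A − K_B)/(3.32 − 2.8) = 17.5968/0.52 = 33.8 km.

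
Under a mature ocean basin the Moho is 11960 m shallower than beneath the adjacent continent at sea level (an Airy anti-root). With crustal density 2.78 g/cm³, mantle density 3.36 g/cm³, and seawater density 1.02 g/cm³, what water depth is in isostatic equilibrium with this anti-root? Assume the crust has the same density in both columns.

Replacing a thickness d of crust by seawater at the top must be balanced by replacing crust with mantle at the base: d (ρ_c − ρ_w) = a (ρ_m − ρ_c).
d = a (ρ_m − ρ_c)/(ρ_c − ρ_w) = 11960 m × 0.58/1.76 = 3940 m.

3940 m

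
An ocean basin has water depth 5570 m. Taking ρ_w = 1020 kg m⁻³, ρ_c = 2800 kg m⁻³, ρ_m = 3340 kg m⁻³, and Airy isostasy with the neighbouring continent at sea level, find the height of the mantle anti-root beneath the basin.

18400 m

In Airy isostatic equilibrium: replacing crust with seawater at the top is compensated by replacing crust with mantle at the base: d (ρ_c − ρ_w) = a (ρ_m − ρ_c).
a = d (ρ_c − ρ_w)/(ρ_m − ρ_c) = 5570 m × 1780/540 = 18400 m.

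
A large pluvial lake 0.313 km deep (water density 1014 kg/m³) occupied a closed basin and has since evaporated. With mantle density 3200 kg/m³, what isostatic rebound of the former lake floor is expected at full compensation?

0.0992 km

u = d ρ_w/ρ_m = 0.313 km × 1014/3200 = 0.0992 km.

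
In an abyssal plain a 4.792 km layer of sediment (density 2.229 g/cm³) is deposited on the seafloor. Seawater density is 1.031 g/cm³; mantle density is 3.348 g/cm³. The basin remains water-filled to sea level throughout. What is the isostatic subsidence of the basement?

Submarine loading: the sediment displaces seawater, and the subsidence is in turn flooded, so s (ρ_m − ρ_w) = t (ρ_sed − ρ_w).
s = 4.792 km × (2.229 − 1.031) / (3.348 − 1.031) = 2.48 km.

2.48 km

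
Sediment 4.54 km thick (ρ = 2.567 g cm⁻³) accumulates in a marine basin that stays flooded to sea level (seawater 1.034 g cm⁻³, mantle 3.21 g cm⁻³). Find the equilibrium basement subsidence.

3.2 km

Submarine loading: the sediment displaces seawater, and the subsidence is in turn flooded, so s (ρ_m − ρ_w) = t (ρ_sed − ρ_w).
s = 4.54 km × (2.567 − 1.034) / (3.21 − 1.034) = 3.2 km.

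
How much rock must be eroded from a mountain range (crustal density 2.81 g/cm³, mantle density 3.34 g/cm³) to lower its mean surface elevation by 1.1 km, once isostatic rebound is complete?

Net drop Δ = e − u = e − e ρ_c/ρ_m = e (ρ_m − ρ_c)/ρ_m.
e = Δ ρ_m/(ρ_m − ρ_c) = 1.1 km × 3.34/0.53 = 6.93 km.

6.93 km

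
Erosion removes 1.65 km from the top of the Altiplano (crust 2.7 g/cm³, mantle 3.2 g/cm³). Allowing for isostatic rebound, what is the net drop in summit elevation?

0.258 km

Rebound u = e ρ_c/ρ_m = 1.65 km × 2.7/3.2 = 1.392 km.
Net surface drop = e − u = 1.65 km − 1.392 km = e (ρ_m − ρ_c)/ρ_m = 0.258 km.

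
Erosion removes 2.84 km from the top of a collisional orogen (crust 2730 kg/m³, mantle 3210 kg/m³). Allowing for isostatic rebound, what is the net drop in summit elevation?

Rebound u = e ρ_c/ρ_m = 2.84 km × 2730/3210 = 2.415 km.
Net surface drop = e − u = 2.84 km − 2.415 km = e (ρ_m − ρ_c)/ρ_m = 0.425 km.

0.425 km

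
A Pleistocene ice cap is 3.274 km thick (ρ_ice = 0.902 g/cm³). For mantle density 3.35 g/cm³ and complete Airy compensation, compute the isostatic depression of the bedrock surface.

0.882 km

By Archimedes' principle applied to the lithosphere: the ice load ρ_ice t is balanced by mantle displaced below, ρ_m s.
s = t ρ_ice / ρ_m = 3.274 km × 0.902/3.35 = 0.882 km.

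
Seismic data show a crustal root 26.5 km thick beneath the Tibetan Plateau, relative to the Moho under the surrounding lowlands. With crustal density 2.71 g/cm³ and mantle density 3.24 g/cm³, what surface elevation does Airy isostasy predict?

By Archimedes' principle applied to the lithosphere: ρ_c h = (ρ_m − ρ_c) r.
h = r (ρ_m − ρ_c) / ρ_c = 26.5 km × (3.24 − 2.71) / 2.71 = 5.18 km.

5.18 km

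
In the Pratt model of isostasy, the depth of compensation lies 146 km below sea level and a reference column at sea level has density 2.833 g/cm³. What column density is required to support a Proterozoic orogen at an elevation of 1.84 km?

Pratt balance: ρ_ref D = ρ (D + h).
ρ = ρ_ref D/(D + h) = 2.833 × 146 km/(146 km + 1.84 km) = 2.8 g/cm³.

2.8 g/cm³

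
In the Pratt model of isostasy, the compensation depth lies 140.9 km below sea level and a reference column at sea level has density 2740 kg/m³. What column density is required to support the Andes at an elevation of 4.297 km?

Pratt balance: ρ_ref D = ρ (D + h).
ρ = ρ_ref D/(D + h) = 2740 × 140.9 km/(140.9 km + 4.297 km) = 2660 kg/m³.

2660 kg/m³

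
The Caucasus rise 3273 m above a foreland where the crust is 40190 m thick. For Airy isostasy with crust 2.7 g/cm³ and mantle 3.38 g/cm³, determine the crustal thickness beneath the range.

Root depth r = h ρ_c / (ρ_m − ρ_c) = 3273 m × 2.7 / 0.68 = 13000 m.
Total thickness = T + h + r = 40190 m + 3273 m + 13000 m = 56500 m.

56500 m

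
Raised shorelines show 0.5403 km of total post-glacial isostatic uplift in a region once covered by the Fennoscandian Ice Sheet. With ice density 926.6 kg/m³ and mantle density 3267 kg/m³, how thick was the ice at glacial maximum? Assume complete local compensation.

u = t ρ_ice/ρ_m → t = u ρ_m/ρ_ice = 0.5403 km × 3267/926.6 = 1.9 km.

1.9 km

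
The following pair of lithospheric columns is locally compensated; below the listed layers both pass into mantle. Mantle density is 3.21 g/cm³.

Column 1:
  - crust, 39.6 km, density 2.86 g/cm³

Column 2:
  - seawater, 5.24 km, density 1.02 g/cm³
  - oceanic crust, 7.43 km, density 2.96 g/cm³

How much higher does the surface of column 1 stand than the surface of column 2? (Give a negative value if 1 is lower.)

For any compensation level in the mantle, the mantle terms cancel and isostasy reduces to e = (Σt_1 − Σt_2) − (Σ(ρt)_1 − Σ(ρt)_2) / ρ_m.
Σt_1 = 39.6 km; Σt_2 = 12.67 km; Σ(ρt)_1 = 113.256; Σ(ρt)_2 = 27.3376 (in km·g/cm³).
e = (39.6 − 12.67) − (113.256 − 27.3376) / 3.21 = 0.164 km.

0.164 km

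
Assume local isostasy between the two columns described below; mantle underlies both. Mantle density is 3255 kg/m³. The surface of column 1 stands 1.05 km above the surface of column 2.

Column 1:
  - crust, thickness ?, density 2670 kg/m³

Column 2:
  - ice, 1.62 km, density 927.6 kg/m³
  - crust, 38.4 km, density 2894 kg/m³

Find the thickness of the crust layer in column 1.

36 km

Take the compensation level at the base of the deeper column (depth z_c below the surface of column 1) and equate Σ ρ_i t_i down to z_c; mantle fills any gap and the z_c terms cancel.
Column 1: x×2670 + (z_c − 0 − x)×3255
Column 2: 1.05×0 + 1.62×927.6 + 38.4×2894 + (z_c − 1.05 − 40.02)×3255
The z_c×3255 term appears on both sides and cancels. Collect the known terms of each column as K = Σ(ρt)_known − 3255 × (depth of known layers): K_1 = 0 − 3255×0 = 0; K_2 = 112632.312 − 3255×(1.05 + 40.02) = −21050.538.
Balance: K_1 − x×(3255 − 2670) = K_2, so x = (K_1 − K_2)/(3255 − 2670) = 21050.5/585 = 36 km.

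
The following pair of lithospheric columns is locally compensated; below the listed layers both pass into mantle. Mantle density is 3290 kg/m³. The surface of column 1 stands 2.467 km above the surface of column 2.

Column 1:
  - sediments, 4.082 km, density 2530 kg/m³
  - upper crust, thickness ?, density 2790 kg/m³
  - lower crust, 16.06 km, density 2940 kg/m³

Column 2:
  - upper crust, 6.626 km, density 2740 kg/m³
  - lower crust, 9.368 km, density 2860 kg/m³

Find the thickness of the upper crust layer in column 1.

Take the compensation level at the base of the deeper column (depth z_c below the surface of column 1) and equate Σ ρ_i t_i down to z_c; mantle fills any gap and the z_c terms cancel.
Column 1: 4.082×2530 + x×2790 + 16.06×2940 + (z_c − 20.142 − x)×3290
Column 2: 2.467×0 + 6.626×2740 + 9.368×2860 + (z_c − 2.467 − 15.994)×3290
The z_c×3290 term appears on both sides and cancels. Collect the known terms of each column as K = Σ(ρt)_known − 3290 × (depth of known layers): K_1 = 57543.86 − 3290×20.142 = −8723.32; K_2 = 44947.72 − 3290×(2.467 + 15.994) = −15788.97.
Balance: K_1 − x×(3290 − 2790) = K_2, so x = (K_1 − K_2)/(3290 − 2790) = 7065.65/500 = 14.1 km.

14.1 km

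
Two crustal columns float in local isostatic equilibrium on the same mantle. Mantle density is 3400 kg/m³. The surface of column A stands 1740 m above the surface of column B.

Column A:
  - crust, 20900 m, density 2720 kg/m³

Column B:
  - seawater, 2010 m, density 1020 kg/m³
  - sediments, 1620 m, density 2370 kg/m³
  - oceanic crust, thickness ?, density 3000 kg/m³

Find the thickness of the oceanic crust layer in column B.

4610 m

Take the compensation level at the base of the deeper column (depth z_c below the surface of column A) and equate Σ ρ_i t_i down to z_c; mantle fills any gap and the z_c terms cancel.
Column A: 20900×2720 + (z_c − 20900)×3400
Column B: 1740×0 + 2010×1020 + 1620×2370 + x×3000 + (z_c − 1740 − 3630 − x)×3400
The z_c×3400 term appears on both sides and cancels. Collect the known terms of each column as K = Σ(ρt)_known − 3400 × (depth of known layers): K_A = 56848000 − 3400×20900 = −14212000; K_B = 5889600 − 3400×(1740 + 3630) = −12368400.
Balance: K_A = K_B − x×(3400 − 3000), so x = (K_B − K_A)/(3400 − 3000) = 1843600/400 = 4610 m.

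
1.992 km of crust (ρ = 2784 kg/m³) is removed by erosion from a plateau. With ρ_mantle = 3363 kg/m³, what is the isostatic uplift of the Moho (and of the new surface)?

1.65 km

Unloading: uplift u = e ρ_c/ρ_m = 1.992 km × 2784/3363 = 1.65 km.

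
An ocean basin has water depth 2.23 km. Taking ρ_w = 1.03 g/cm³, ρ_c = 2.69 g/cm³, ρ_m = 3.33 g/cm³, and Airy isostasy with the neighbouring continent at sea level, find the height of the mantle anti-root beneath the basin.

Isostatic balance requires: replacing crust with seawater at the top is compensated by replacing crust with mantle at the base: d (ρ_c − ρ_w) = a (ρ_m − ρ_c).
a = d (ρ_c − ρ_w)/(ρ_m − ρ_c) = 2.23 km × 1.66/0.64 = 5.78 km.

5.78 km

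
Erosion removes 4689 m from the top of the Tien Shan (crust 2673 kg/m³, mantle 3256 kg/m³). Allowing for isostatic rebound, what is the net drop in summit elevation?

840 m

Rebound u = e ρ_c/ρ_m = 4689 m × 2673/3256 = 3849 m.
Net surface drop = e − u = 4689 m − 3849 m = e (ρ_m − ρ_c)/ρ_m = 840 m.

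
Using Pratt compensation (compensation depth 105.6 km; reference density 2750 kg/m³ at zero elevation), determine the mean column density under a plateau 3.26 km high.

Pratt balance: ρ_ref D = ρ (D + h).
ρ = ρ_ref D/(D + h) = 2750 × 105.6 km/(105.6 km + 3.26 km) = 2670 kg/m³.

2670 kg/m³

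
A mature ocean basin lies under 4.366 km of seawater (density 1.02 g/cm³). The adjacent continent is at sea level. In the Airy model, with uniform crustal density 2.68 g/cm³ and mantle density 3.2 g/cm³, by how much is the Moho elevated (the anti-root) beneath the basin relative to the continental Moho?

13.9 km

Isostatic balance requires: replacing crust with seawater at the top is compensated by replacing crust with mantle at the base: d (ρ_c − ρ_w) = a (ρ_m − ρ_c).
a = d (ρ_c − ρ_w)/(ρ_m − ρ_c) = 4.366 km × 1.66/0.52 = 13.9 km.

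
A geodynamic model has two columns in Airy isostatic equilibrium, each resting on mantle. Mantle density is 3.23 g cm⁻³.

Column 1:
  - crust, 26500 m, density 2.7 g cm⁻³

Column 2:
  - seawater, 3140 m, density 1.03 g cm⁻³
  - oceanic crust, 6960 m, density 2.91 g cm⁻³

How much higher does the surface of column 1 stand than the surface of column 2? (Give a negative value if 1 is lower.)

1520 m

For any compensation level in the mantle, the mantle terms cancel and isostasy reduces to e = (Σt_1 − Σt_2) − (Σ(ρt)_1 − Σ(ρt)_2) / ρ_m.
Σt_1 = 26500 m; Σt_2 = 10100 m; Σ(ρt)_1 = 71550; Σ(ρt)_2 = 23487.8 (in m·g cm⁻³).
e = (26500 − 10100) − (71550 − 23487.8) / 3.23 = 1520 m.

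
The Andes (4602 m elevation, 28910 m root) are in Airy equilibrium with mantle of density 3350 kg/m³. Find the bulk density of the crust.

2890 kg/m³

ρ_c h = (ρ_m − ρ_c) r → ρ_c (h + r) = ρ_m r → ρ_c = ρ_m r / (h + r).
ρ_c = 3350 × 28910 m / (4602 m + 28910 m) = 2890 kg/m³.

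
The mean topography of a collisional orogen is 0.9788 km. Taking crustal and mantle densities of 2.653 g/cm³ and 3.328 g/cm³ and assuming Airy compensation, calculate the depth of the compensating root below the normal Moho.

In Airy isostatic equilibrium: the weight of the topography is balanced by the buoyancy of the root, ρ_c h = (ρ_m − ρ_c) r.
r = h · ρ_c / (ρ_m − ρ_c) = 0.9788 km × 2.653 / (3.328 − 2.653) = 3.85 km.

3.85 km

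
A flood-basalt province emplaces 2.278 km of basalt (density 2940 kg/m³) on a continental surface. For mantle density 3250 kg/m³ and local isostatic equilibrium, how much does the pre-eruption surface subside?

Subaerial loading: s = t ρ_load / ρ_m.
s = 2.278 km × 2940/3250 = 2.06 km.

2.06 km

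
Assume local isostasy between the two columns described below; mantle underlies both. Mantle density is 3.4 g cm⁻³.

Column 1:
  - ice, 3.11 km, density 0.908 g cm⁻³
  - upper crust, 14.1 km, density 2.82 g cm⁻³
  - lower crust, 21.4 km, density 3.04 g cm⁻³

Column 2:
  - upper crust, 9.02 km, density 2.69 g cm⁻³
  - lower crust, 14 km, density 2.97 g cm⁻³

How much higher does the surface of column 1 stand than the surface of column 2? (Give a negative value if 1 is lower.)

3.3 km

For any compensation level in the mantle, the mantle terms cancel and isostasy reduces to e = (Σt_1 − Σt_2) − (Σ(ρt)_1 − Σ(ρt)_2) / ρ_m.
Σt_1 = 38.61 km; Σt_2 = 23.02 km; Σ(ρt)_1 = 107.64188; Σ(ρt)_2 = 65.8438 (in km·g cm⁻³).
e = (38.61 − 23.02) − (107.64188 − 65.8438) / 3.4 = 3.3 km.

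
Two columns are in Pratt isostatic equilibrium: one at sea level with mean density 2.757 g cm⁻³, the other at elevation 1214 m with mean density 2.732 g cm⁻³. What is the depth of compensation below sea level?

ρ_ref D = ρ (D + h) → D (ρ_ref − ρ) = ρ h.
D = ρ h/(ρ_ref − ρ) = 2.732 × 1214 m/(2.757 − 2.732) = 133000 m.

133000 m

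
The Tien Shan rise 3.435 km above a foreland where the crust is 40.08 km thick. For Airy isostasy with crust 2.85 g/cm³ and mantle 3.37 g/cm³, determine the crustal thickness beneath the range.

62.3 km

Root depth r = h ρ_c / (ρ_m − ρ_c) = 3.435 km × 2.85 / 0.52 = 18.83 km.
Total thickness = T + h + r = 40.08 km + 3.435 km + 18.83 km = 62.3 km.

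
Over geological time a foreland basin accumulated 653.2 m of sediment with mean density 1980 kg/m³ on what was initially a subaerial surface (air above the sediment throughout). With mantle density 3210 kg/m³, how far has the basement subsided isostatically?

403 m

Subaerial load: s = t ρ_sed / ρ_m = 653.2 m × 1980/3210 = 403 m.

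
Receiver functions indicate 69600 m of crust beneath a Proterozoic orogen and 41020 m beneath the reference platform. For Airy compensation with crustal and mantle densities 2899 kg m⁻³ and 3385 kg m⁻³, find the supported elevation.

Excess crust Δ = 69600 m − 41020 m = 28580 m, split between elevation h and root r with h + r = Δ.
Airy balance ρ_c h = (ρ_m − ρ_c) r gives r = h ρ_c/(ρ_m − ρ_c), so h (1 + ρ_c/(ρ_m − ρ_c)) = Δ, i.e. h = Δ (ρ_m − ρ_c)/ρ_m.
h = 28580 m × 486/3385 = 4100 m.

4100 m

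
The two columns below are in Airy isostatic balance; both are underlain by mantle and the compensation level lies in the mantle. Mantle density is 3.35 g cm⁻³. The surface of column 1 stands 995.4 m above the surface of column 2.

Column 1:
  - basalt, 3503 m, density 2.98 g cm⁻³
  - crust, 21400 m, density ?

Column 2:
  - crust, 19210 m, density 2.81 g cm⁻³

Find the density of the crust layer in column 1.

2.77 g cm⁻³

Take the compensation level at the base of the deeper column (depth z_c below the surface of column 1) and equate Σ ρ_i t_i down to z_c; mantle fills any gap and the z_c terms cancel.
Column 1: 3503×2.98 + 21400×ρ + (z_c − 24903)×3.35
Column 2: 995.4×0 + 19210×2.81 + (z_c − 995.4 − 19210)×3.35
The z_c×3.35 term appears on both sides and cancels. Collect the known terms of each column as K = Σ(ρt)_known − 3.35 × (depth of known layers): K_1 = 10438.94 − 3.35×24903 = −72986.11; K_2 = 53980.1 − 3.35×(995.4 + 19210) = −13707.99.
Balance: K_1 + 21400×ρ = K_2, so ρ = (K_2 − K_1)/21400 = 59278.1/21400 = 2.77 g cm⁻³.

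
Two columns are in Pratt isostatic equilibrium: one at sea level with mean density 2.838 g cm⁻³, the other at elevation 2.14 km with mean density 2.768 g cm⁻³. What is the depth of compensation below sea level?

84.6 km

ρ_ref D = ρ (D + h) → D (ρ_ref − ρ) = ρ h.
D = ρ h/(ρ_ref − ρ) = 2.768 × 2.14 km/(2.838 − 2.768) = 84.6 km.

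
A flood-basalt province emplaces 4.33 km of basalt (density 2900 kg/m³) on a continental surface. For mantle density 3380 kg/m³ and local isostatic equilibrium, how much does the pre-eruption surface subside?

Subaerial loading: s = t ρ_load / ρ_m.
s = 4.33 km × 2900/3380 = 3.72 km.

3.72 km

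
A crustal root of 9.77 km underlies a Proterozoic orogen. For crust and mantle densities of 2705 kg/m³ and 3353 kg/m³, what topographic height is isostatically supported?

Equating mass per unit area of the two columns: ρ_c h = (ρ_m − ρ_c) r.
h = r (ρ_m − ρ_c) / ρ_c = 9.77 km × (3353 − 2705) / 2705 = 2.34 km.

2.34 km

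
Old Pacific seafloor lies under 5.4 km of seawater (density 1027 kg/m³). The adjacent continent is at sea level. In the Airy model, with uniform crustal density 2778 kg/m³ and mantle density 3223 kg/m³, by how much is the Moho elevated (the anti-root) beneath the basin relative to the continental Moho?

21.2 km

In Airy isostatic equilibrium: replacing crust with seawater at the top is compensated by replacing crust with mantle at the base: d (ρ_c − ρ_w) = a (ρ_m − ρ_c).
a = d (ρ_c − ρ_w)/(ρ_m − ρ_c) = 5.4 km × 1751/445 = 21.2 km.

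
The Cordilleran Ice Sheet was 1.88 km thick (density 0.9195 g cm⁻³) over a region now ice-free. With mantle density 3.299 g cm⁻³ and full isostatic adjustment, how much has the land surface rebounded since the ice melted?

Removing the load lets mantle flow back in; uplift u satisfies ρ_ice t = ρ_m u.
u = t ρ_ice/ρ_m = 1.88 km × 0.9195/3.299 = 0.524 km.

0.524 km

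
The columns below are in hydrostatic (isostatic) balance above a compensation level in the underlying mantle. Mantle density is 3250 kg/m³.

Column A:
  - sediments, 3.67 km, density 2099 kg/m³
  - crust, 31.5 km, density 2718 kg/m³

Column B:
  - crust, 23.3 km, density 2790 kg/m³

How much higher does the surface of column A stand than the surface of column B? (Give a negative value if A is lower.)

3.16 km

For any compensation level in the mantle, the mantle terms cancel and isostasy reduces to e = (Σt_A − Σt_B) − (Σ(ρt)_A − Σ(ρt)_B) / ρ_m.
Σt_A = 35.17 km; Σt_B = 23.3 km; Σ(ρt)_A = 93320.33; Σ(ρt)_B = 65007 (in km·kg/m³).
e = (35.17 − 23.3) − (93320.33 − 65007) / 3250 = 3.16 km.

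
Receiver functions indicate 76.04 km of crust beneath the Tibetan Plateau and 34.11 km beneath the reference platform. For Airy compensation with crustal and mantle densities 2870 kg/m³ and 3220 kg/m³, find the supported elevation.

Excess crust Δ = 76.04 km − 34.11 km = 41.93 km, split between elevation h and root r with h + r = Δ.
Airy balance ρ_c h = (ρ_m − ρ_c) r gives r = h ρ_c/(ρ_m − ρ_c), so h (1 + ρ_c/(ρ_m − ρ_c)) = Δ, i.e. h = Δ (ρ_m − ρ_c)/ρ_m.
h = 41.93 km × 350/3220 = 4.56 km.

4.56 km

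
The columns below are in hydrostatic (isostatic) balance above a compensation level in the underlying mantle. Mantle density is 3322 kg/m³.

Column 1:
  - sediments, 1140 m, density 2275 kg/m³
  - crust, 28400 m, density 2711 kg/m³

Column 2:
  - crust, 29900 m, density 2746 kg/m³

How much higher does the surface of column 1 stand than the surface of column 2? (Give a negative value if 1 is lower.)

398 m

For any compensation level in the mantle, the mantle terms cancel and isostasy reduces to e = (Σt_1 − Σt_2) − (Σ(ρt)_1 − Σ(ρt)_2) / ρ_m.
Σt_1 = 29540 m; Σt_2 = 29900 m; Σ(ρt)_1 = 79585900; Σ(ρt)_2 = 82105400 (in m·kg/m³).
e = (29540 − 29900) − (79585900 − 82105400) / 3322 = 398 m.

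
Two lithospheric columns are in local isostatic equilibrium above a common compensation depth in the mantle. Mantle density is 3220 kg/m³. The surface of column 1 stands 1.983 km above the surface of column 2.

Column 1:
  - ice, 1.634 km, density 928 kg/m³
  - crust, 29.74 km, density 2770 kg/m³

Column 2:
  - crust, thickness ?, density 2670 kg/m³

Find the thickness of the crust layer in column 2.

19.5 km

Take the compensation level at the base of the deeper column (depth z_c below the surface of column 1) and equate Σ ρ_i t_i down to z_c; mantle fills any gap and the z_c terms cancel.
Column 1: 1.634×928 + 29.74×2770 + (z_c − 31.374)×3220
Column 2: 1.983×0 + x×2670 + (z_c − 1.983 − 0 − x)×3220
The z_c×3220 term appears on both sides and cancels. Collect the known terms of each column as K = Σ(ρt)_known − 3220 × (depth of known layers): K_1 = 83896.152 − 3220×31.374 = −17128.128; K_2 = 0 − 3220×(1.983 + 0) = −6385.26.
Balance: K_1 = K_2 − x×(3220 − 2670), so x = (K_2 − K_1)/(3220 − 2670) = 10742.9/550 = 19.5 km.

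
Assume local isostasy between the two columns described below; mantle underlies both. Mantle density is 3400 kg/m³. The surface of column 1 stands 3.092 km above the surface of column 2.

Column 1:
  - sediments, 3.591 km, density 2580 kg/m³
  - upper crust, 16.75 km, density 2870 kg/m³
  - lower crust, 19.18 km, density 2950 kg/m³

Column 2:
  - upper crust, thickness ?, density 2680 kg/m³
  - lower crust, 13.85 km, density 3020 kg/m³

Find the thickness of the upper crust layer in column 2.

6.5 km

Take the compensation level at the base of the deeper column (depth z_c below the surface of column 1) and equate Σ ρ_i t_i down to z_c; mantle fills any gap and the z_c terms cancel.
Column 1: 3.591×2580 + 16.75×2870 + 19.18×2950 + (z_c − 39.521)×3400
Column 2: 3.092×0 + x×2680 + 13.85×3020 + (z_c − 3.092 − 13.85 − x)×3400
The z_c×3400 term appears on both sides and cancels. Collect the known terms of each column as K = Σ(ρt)_known − 3400 × (depth of known layers): K_1 = 113918.28 − 3400×39.521 = −20453.12; K_2 = 41827 − 3400×(3.092 + 13.85) = −15775.8.
Balance: K_1 = K_2 − x×(3400 − 2680), so x = (K_2 − K_1)/(3400 − 2680) = 4677.32/720 = 6.5 km.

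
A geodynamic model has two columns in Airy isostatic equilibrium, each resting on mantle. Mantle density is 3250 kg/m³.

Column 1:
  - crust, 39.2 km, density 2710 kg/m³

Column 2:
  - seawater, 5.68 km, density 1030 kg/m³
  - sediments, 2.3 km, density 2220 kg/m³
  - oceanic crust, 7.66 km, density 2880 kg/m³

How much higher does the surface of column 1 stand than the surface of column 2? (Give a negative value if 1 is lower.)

For any compensation level in the mantle, the mantle terms cancel and isostasy reduces to e = (Σt_1 − Σt_2) − (Σ(ρt)_1 − Σ(ρt)_2) / ρ_m.
Σt_1 = 39.2 km; Σt_2 = 15.64 km; Σ(ρt)_1 = 106232; Σ(ρt)_2 = 33017.2 (in km·kg/m³).
e = (39.2 − 15.64) − (106232 − 33017.2) / 3250 = 1.03 km.

1.03 km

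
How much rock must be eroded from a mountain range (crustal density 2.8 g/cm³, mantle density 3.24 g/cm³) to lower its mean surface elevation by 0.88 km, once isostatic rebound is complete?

6.48 km

Net drop Δ = e − u = e − e ρ_c/ρ_m = e (ρ_m − ρ_c)/ρ_m.
e = Δ ρ_m/(ρ_m − ρ_c) = 0.88 km × 3.24/0.44 = 6.48 km.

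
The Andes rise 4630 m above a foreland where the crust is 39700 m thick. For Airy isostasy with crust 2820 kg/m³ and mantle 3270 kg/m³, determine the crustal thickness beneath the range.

Root depth r = h ρ_c / (ρ_m − ρ_c) = 4630 m × 2820 / 450 = 29010 m.
Total thickness = T + h + r = 39700 m + 4630 m + 29010 m = 73300 m.

73300 m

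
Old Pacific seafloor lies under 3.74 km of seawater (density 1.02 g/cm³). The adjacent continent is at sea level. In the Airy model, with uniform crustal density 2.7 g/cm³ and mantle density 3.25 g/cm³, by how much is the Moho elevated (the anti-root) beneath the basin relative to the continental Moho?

11.4 km

For local isostatic compensation: replacing crust with seawater at the top is compensated by replacing crust with mantle at the base: d (ρ_c − ρ_w) = a (ρ_m − ρ_c).
a = d (ρ_c − ρ_w)/(ρ_m − ρ_c) = 3.74 km × 1.68/0.55 = 11.4 km.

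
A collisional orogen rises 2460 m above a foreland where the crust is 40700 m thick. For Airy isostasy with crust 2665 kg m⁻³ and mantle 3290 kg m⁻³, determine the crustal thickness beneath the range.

Root depth r = h ρ_c / (ρ_m − ρ_c) = 2460 m × 2665 / 625 = 10490 m.
Total thickness = T + h + r = 40700 m + 2460 m + 10490 m = 53600 m.

53600 m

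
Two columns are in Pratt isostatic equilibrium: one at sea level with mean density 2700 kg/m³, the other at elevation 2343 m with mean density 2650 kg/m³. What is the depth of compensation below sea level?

ρ_ref D = ρ (D + h) → D (ρ_ref − ρ) = ρ h.
D = ρ h/(ρ_ref − ρ) = 2650 × 2343 m/(2700 − 2650) = 124000 m.

124000 m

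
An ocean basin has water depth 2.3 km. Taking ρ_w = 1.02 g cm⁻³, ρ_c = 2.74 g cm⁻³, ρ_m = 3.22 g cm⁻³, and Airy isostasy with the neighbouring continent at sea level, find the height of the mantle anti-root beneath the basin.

8.24 km

In Airy isostatic equilibrium: replacing crust with seawater at the top is compensated by replacing crust with mantle at the base: d (ρ_c − ρ_w) = a (ρ_m − ρ_c).
a = d (ρ_c − ρ_w)/(ρ_m − ρ_c) = 2.3 km × 1.72/0.48 = 8.24 km.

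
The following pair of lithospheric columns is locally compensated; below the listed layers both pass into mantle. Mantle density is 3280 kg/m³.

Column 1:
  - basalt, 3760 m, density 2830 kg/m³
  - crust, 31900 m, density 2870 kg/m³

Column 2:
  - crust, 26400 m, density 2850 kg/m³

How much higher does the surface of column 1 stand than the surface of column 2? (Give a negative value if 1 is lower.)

For any compensation level in the mantle, the mantle terms cancel and isostasy reduces to e = (Σt_1 − Σt_2) − (Σ(ρt)_1 − Σ(ρt)_2) / ρ_m.
Σt_1 = 35660 m; Σt_2 = 26400 m; Σ(ρt)_1 = 102193800; Σ(ρt)_2 = 75240000 (in m·kg/m³).
e = (35660 − 26400) − (102193800 − 75240000) / 3280 = 1040 m.

1040 m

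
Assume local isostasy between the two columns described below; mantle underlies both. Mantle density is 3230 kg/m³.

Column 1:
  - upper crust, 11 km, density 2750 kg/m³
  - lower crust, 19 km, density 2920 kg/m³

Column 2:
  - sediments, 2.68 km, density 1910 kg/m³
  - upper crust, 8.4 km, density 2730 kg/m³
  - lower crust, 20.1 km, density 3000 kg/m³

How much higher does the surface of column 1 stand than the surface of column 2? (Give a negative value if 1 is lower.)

−0.369 km

For any compensation level in the mantle, the mantle terms cancel and isostasy reduces to e = (Σt_1 − Σt_2) − (Σ(ρt)_1 − Σ(ρt)_2) / ρ_m.
Σt_1 = 30 km; Σt_2 = 31.18 km; Σ(ρt)_1 = 85730; Σ(ρt)_2 = 88350.8 (in km·kg/m³).
e = (30 − 31.18) − (85730 − 88350.8) / 3230 = −0.369 km.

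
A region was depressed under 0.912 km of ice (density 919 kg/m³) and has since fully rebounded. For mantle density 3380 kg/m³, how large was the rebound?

Removing the load lets mantle flow back in; uplift u satisfies ρ_ice t = ρ_m u.
u = t ρ_ice/ρ_m = 0.912 km × 919/3380 = 0.248 km.

0.248 km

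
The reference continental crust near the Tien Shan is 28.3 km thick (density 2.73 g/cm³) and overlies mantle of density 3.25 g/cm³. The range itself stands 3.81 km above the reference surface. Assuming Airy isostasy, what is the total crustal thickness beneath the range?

Root depth r = h ρ_c / (ρ_m − ρ_c) = 3.81 km × 2.73 / 0.52 = 20 km.
Total thickness = T + h + r = 28.3 km + 3.81 km + 20 km = 52.1 km.

52.1 km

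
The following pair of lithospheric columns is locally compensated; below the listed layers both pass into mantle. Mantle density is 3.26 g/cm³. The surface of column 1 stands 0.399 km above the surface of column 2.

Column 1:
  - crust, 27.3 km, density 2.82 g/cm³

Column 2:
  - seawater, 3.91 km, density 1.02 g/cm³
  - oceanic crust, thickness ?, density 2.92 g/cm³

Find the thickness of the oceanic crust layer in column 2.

5.74 km

Take the compensation level at the base of the deeper column (depth z_c below the surface of column 1) and equate Σ ρ_i t_i down to z_c; mantle fills any gap and the z_c terms cancel.
Column 1: 27.3×2.82 + (z_c − 27.3)×3.26
Column 2: 0.399×0 + 3.91×1.02 + x×2.92 + (z_c − 0.399 − 3.91 − x)×3.26
The z_c×3.26 term appears on both sides and cancels. Collect the known terms of each column as K = Σ(ρt)_known − 3.26 × (depth of known layers): K_1 = 76.986 − 3.26×27.3 = −12.012; K_2 = 3.9882 − 3.26×(0.399 + 3.91) = −10.05914.
Balance: K_1 = K_2 − x×(3.26 − 2.92), so x = (K_2 − K_1)/(3.26 − 2.92) = 1.95286/0.34 = 5.74 km.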